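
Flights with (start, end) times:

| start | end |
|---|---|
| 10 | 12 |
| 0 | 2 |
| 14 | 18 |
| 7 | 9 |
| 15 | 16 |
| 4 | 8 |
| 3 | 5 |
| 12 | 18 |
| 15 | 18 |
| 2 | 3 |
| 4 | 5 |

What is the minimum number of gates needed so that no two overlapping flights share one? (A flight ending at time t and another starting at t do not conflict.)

The answer is the maximum number of intervals overlapping at any instant.
Events (time:±→running): 0:+→1 2:-→0 2:+→1 3:-→0 3:+→1 4:+→2 4:+→3 5:-→2 5:-→1 7:+→2 8:-→1 9:-→0 10:+→1 12:-→0 12:+→1 14:+→2 15:+→3 15:+→4 … peak 4.

4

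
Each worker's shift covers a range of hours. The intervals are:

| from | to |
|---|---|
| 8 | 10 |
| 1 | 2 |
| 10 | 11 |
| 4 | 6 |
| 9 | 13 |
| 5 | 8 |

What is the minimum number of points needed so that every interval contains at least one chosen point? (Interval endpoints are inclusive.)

3

Sorted: [1,2] [4,6] [5,8] [8,10] [10,11] [9,13]
{[1,2]} hit by 2; {[4,6],[5,8]} hit by 6; {[8,10],[10,11],[9,13]} hit by 10.
Points: 2, 6, 10 (3 total).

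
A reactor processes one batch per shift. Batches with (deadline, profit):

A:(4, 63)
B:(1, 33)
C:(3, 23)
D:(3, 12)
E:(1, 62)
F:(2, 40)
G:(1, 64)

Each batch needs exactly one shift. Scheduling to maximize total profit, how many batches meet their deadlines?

4

Sort by profit descending; place each in the latest free slot ≤ its deadline.
Profit order: G=64 A=63 E=62 F=40 B=33 C=23 D=12
Assign: G→slot 1, A→slot 4, E skipped, F→slot 2, B skipped, C→slot 3, D skipped.
Slots: [1:G] [2:F] [3:C] [4:A]
4 of 7 scheduled.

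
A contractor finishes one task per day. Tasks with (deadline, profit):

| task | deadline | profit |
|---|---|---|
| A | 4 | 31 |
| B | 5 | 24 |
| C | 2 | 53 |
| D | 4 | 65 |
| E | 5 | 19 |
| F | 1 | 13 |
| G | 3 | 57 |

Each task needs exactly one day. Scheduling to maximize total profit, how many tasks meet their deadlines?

By profit: D(d4,65), G(d3,57), C(d2,53), A(d4,31), B(d5,24), E(d5,19), F(d1,13)
D→slot 4; G→slot 3; C→slot 2; A→slot 1; B→slot 5; E skipped; F skipped.
5 of 7 scheduled.

5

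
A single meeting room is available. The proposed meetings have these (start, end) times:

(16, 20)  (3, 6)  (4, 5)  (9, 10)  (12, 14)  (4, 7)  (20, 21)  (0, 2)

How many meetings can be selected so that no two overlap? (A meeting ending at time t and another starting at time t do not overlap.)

Sorted by end: (0,2)  (4,5)  (3,6)  (4,7)  (9,10)  (12,14)  (16,20)  (20,21)
take (0,2); take (4,5); skip (4,7); take (9,10); take (12,14); take (16,20); take (20,21).
Selected 6 meetings.

6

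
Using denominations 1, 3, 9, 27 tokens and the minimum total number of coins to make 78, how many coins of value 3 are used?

Use the largest denomination that fits, subtract, and repeat.
78 = 2×27 + 2×9 + 2×3
Count of 3: 2

2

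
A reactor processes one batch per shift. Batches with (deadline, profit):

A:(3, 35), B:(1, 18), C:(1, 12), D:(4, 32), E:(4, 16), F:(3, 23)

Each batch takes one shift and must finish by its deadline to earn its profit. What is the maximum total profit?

Sort by profit descending; place each in the latest free slot ≤ its deadline.
By profit: A(d3,35), D(d4,32), F(d3,23), B(d1,18), E(d4,16), C(d1,12)
A→slot 3; D→slot 4; F→slot 2; B→slot 1; E skipped; C skipped.
Profit = 18 + 23 + 35 + 32 = 108

108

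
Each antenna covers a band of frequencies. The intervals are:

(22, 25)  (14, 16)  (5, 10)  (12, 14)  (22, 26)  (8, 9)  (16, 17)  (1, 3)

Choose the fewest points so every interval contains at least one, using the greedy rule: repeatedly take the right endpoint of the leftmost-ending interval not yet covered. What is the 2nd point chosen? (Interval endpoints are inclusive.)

9

By right end: [1,3]  [8,9]  [5,10]  [12,14]  [14,16]  [16,17]  [22,25]  [22,26]
[1,3] uncovered → point at 3; [8,9] uncovered → point at 9; [12,14] uncovered → point at 14; [16,17] uncovered → point at 17; [22,25] uncovered → point at 25.
Points: 3, 9, 14, 17, 25 (5 total).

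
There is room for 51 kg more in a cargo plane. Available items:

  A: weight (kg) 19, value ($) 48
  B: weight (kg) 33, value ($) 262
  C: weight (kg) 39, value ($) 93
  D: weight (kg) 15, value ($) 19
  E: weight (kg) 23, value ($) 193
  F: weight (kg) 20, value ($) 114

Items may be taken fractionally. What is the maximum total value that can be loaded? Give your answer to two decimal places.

415.30

Ratios (sorted): E 8.39, B 7.94, F 5.70, A 2.53, C 2.38, D 1.27
take E (23 @ 193); take 28/33 of B → 222.30. Capacity used 51/51.
Total value = 415.30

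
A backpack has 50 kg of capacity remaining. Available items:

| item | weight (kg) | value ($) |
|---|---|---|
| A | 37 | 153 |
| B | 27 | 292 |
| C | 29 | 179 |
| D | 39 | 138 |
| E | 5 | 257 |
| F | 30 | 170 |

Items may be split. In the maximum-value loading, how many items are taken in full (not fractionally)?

2

Greedy by value/weight ratio, highest first.
Order: E (257/5=51.40) > B (292/27=10.81) > C (179/29=6.17) > F (170/30=5.67) > A (153/37=4.14) > D (138/39=3.54)
Fill: take E (5 @ 257) → take B (27 @ 292) → take 18/29 of C → 111.10; 50/50 used.
2 item(s) taken whole; one partial (take 18/29 of C).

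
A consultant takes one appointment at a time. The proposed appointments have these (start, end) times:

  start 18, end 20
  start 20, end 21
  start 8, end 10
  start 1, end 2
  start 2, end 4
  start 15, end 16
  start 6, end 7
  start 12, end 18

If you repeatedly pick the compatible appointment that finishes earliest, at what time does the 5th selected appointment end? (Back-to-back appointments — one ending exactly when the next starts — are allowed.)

Order by finish time; keep every interval that doesn't clash with the previous kept one.
Sorted by end: (1,2)  (2,4)  (6,7)  (8,10)  (15,16)  (12,18)  (18,20)  (20,21)
take (1,2); take (2,4); take (6,7); take (8,10); take (15,16); take (18,20); take (20,21).
Selected: (1,2) (2,4) (6,7) (8,10) (15,16) (18,20) (20,21)

16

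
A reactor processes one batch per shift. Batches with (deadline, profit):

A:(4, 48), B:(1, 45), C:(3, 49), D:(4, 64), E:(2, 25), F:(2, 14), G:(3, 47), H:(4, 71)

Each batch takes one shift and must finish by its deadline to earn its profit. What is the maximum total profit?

Take jobs in profit order; each goes to the latest open slot no later than its deadline.
Profit order: H=71 D=64 C=49 A=48 G=47 B=45 E=25 F=14
Assign: H→slot 4, D→slot 3, C→slot 2, A→slot 1, G skipped, B skipped, E skipped, F skipped.
Slots: [1:A] [2:C] [3:D] [4:H]
Profit = 48 + 49 + 64 + 71 = 232

232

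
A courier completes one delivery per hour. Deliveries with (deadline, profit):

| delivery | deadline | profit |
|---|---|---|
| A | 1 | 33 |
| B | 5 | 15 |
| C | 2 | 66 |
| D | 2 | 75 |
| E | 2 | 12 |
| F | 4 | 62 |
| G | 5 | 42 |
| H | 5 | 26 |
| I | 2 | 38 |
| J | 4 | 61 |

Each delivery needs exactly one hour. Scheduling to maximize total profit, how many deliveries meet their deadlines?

5

Sort by profit descending; place each in the latest free slot ≤ its deadline.
Profit order: D=75 C=66 F=62 J=61 G=42 I=38 A=33 H=26 B=15 E=12
Assign: D→slot 2, C→slot 1, F→slot 4, J→slot 3, G→slot 5, I skipped, A skipped, H skipped, B skipped, E skipped.
Slots: [1:C] [2:D] [3:J] [4:F] [5:G]
5 of 10 scheduled.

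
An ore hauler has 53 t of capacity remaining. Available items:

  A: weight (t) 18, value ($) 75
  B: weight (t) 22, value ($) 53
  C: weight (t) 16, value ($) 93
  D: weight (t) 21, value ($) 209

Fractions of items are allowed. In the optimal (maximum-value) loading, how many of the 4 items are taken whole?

Greedy by value/weight ratio, highest first.
Ratios (sorted): D 9.95, C 5.81, A 4.17, B 2.41
take D (21 @ 209); take C (16 @ 93); take 16/18 of A → 66.67. Capacity used 53/53.
2 item(s) taken whole; one partial (take 16/18 of A).

2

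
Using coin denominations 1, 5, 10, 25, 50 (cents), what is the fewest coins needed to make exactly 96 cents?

5

96 − 1×50→46 − 1×25→21 − 2×10→1 − 1×1→0
Total coins = 1 + 1 + 2 + 1 = 5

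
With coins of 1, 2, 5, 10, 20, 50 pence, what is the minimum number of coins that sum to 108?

5

Greedy: take as many of the largest coin as possible, then repeat with the remainder.
108 = 2×50 + 1×5 + 1×2 + 1×1
Total coins = 2 + 1 + 1 + 1 = 5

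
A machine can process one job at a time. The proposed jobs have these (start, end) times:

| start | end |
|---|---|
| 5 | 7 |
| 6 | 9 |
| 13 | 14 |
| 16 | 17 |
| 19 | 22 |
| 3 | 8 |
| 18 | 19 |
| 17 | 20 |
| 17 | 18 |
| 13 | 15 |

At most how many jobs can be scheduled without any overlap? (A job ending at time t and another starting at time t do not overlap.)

Sorted by end: (5,7)  (3,8)  (6,9)  (13,14)  (13,15)  (16,17)  (17,18)  (18,19)  (17,20)  (19,22)
take (5,7); skip (6,9); take (13,14); take (16,17); take (17,18); take (18,19); skip (17,20); take (19,22).
Selected 6 jobs.

6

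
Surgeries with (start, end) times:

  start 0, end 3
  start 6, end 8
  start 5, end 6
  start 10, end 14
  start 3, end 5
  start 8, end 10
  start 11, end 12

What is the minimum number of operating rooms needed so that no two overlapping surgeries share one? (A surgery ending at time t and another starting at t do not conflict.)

Count concurrent intervals with a sweep; the peak is the room count.
Events (time:±→running): 0:+→1 3:-→0 3:+→1 5:-→0 5:+→1 6:-→0 6:+→1 8:-→0 8:+→1 10:-→0 10:+→1 11:+→2 … peak 2.

2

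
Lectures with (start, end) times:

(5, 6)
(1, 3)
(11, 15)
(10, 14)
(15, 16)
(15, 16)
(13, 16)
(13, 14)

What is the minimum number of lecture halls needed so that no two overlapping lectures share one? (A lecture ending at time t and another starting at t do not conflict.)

4

The answer is the maximum number of intervals overlapping at any instant.
starts: [1, 5, 10, 11, 13, 13, 15, 15]
ends:   [3, 6, 14, 14, 15, 16, 16, 16]
s1→1 e3→0 s5→1 e6→0 s10→1 s11→2 s13→3 s13→4  — peak 4.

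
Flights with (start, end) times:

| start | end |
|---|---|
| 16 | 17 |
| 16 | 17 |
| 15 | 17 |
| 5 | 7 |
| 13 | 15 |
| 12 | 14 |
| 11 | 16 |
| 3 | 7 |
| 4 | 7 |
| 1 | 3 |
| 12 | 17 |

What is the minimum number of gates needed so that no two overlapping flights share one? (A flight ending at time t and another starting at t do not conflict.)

The answer is the maximum number of intervals overlapping at any instant.
starts: [1, 3, 4, 5, 11, 12, 12, 13, 15, 16, 16]
ends:   [3, 7, 7, 7, 14, 15, 16, 17, 17, 17, 17]
s1→1 e3→0 s3→1 s4→2 s5→3 e7→2 e7→1 e7→0 s11→1 s12→2 s12→3 s13→4  — peak 4.

4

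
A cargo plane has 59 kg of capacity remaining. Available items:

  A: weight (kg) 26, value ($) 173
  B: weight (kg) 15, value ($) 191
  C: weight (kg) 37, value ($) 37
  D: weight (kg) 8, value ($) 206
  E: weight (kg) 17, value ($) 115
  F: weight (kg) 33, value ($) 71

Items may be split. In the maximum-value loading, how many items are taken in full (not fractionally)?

Sort by value per unit weight and fill in that order.
Ratios (sorted): D 25.75, B 12.73, E 6.76, A 6.65, F 2.15, C 1.00
take D (8 @ 206); take B (15 @ 191); take E (17 @ 115); take 19/26 of A → 126.42. Capacity used 59/59.
3 item(s) taken whole; one partial (take 19/26 of A).

3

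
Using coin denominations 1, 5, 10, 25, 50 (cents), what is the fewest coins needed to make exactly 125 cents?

125 = 2×50 + 1×25
Total coins = 2 + 1 = 3

3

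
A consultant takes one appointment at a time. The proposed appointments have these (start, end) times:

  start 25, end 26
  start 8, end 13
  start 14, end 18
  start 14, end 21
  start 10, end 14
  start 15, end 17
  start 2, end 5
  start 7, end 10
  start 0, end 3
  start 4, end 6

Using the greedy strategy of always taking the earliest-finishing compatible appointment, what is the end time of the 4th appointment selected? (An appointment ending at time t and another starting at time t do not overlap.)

Order by finish time; keep every interval that doesn't clash with the previous kept one.
Sorted by end: (0,3)  (2,5)  (4,6)  (7,10)  (8,13)  (10,14)  (15,17)  (14,18)  (14,21)  (25,26)
take (0,3); skip (2,5); take (4,6); take (7,10); take (10,14); take (15,17); skip (14,21); take (25,26).
Selected: (0,3) (4,6) (7,10) (10,14) (15,17) (25,26)

14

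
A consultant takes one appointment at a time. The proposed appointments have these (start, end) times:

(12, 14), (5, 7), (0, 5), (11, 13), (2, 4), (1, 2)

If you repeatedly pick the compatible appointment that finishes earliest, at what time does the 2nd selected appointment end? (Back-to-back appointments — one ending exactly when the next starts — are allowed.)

4

Order by finish time; keep every interval that doesn't clash with the previous kept one.
Sorted by end: (1,2)  (2,4)  (0,5)  (5,7)  (11,13)  (12,14)
take (1,2); take (2,4); take (5,7); take (11,13); skip (12,14).
Selected: (1,2) (2,4) (5,7) (11,13)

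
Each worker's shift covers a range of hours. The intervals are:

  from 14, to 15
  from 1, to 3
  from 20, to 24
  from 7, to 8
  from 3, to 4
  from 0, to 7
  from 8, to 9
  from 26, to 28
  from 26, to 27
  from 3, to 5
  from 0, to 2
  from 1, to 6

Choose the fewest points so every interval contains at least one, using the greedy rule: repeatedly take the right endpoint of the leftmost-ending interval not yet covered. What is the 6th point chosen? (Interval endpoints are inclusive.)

Sort by right endpoint; whenever an interval is uncovered, place a point at its right end.
Sorted: [0,2] [1,3] [3,4] [3,5] [1,6] [0,7] [7,8] [8,9] [14,15] [20,24] [26,27] [26,28]
{[0,2],[1,3]} hit by 2; {[3,4],[3,5],[1,6],[0,7]} hit by 4; {[7,8],[8,9]} hit by 8; {[14,15]} hit by 15; {[20,24]} hit by 24; {[26,27],[26,28]} hit by 27.
Points: 2, 4, 8, 15, 24, 27 (6 total).

27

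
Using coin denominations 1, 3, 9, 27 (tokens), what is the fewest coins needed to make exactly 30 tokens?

2

30 = 1×27 + 1×3
Total coins = 1 + 1 = 2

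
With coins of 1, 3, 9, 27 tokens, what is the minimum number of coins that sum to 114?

Greedy: take as many of the largest coin as possible, then repeat with the remainder.
114 − 4×27→6 − 2×3→0
Total coins = 4 + 2 = 6

6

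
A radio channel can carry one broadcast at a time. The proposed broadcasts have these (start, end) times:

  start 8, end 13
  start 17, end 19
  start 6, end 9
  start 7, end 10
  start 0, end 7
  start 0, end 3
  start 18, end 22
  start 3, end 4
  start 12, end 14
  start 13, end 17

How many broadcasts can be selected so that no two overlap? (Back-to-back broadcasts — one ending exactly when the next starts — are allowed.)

Order by finish time; keep every interval that doesn't clash with the previous kept one.
Sorted by end: (0,3)  (3,4)  (0,7)  (6,9)  (7,10)  (8,13)  (12,14)  (13,17)  (17,19)  (18,22)
take (0,3); take (3,4); skip (0,7); take (6,9); skip (8,13); take (12,14); take (17,19).
Selected 5 broadcasts.

5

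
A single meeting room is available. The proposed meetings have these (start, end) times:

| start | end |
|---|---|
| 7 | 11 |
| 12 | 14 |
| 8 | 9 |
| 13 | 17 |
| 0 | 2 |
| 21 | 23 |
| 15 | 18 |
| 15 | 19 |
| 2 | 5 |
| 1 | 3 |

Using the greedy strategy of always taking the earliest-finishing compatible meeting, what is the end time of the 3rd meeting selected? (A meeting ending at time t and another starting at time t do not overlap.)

By end time: (0,2), (1,3), (2,5), (8,9), (7,11), (12,14), (13,17), (15,18), (15,19), (21,23).
Pick (0,2); next start ≥ 2 → (2,5); next start ≥ 5 → (8,9); next start ≥ 9 → (12,14); next start ≥ 14 → (15,18); next start ≥ 18 → (21,23).
Selected: (0,2) (2,5) (8,9) (12,14) (15,18) (21,23)

9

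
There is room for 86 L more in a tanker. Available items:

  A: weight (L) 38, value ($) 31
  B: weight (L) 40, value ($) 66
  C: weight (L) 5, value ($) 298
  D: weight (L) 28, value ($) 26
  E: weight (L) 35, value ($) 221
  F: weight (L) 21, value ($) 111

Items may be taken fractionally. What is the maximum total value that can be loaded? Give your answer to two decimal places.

671.25

Greedy by value/weight ratio, highest first.
Ratios (sorted): C 59.60, E 6.31, F 5.29, B 1.65, D 0.93, A 0.82
take C (5 @ 298); take E (35 @ 221); take F (21 @ 111); take 25/40 of B → 41.25. Capacity used 86/86.
Total value = 671.25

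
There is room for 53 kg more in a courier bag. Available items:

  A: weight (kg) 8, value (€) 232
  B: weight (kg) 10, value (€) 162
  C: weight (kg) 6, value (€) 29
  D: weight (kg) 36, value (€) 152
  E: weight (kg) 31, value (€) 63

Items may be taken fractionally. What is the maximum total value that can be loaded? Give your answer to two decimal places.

Sort by value per unit weight and fill in that order.
Ratios (sorted): A 29.00, B 16.20, C 4.83, D 4.22, E 2.03
take A (8 @ 232); take B (10 @ 162); take C (6 @ 29); take 29/36 of D → 122.44. Capacity used 53/53.
Total value = 545.44

545.44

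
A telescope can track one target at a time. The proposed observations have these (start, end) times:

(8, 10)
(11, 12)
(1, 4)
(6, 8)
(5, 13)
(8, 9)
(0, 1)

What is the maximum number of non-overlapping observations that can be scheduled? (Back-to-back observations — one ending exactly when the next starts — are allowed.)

Greedy by earliest finish: after sorting by end time, pick each interval compatible with the last pick.
By end time: (0,1), (1,4), (6,8), (8,9), (8,10), (11,12), (5,13).
Pick (0,1); next start ≥ 1 → (1,4); next start ≥ 4 → (6,8); next start ≥ 8 → (8,9); next start ≥ 9 → (11,12).
Selected 5 observations.

5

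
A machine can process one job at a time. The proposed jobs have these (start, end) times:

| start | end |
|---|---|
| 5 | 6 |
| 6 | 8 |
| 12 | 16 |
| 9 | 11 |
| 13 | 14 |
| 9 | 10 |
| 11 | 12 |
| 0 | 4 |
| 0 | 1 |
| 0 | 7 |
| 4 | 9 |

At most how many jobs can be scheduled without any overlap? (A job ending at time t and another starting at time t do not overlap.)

6

Sorted by end: (0,1)  (0,4)  (5,6)  (0,7)  (6,8)  (4,9)  (9,10)  (9,11)  (11,12)  (13,14)  (12,16)
take (0,1); take (5,6); take (6,8); take (9,10); take (11,12); take (13,14).
Selected 6 jobs.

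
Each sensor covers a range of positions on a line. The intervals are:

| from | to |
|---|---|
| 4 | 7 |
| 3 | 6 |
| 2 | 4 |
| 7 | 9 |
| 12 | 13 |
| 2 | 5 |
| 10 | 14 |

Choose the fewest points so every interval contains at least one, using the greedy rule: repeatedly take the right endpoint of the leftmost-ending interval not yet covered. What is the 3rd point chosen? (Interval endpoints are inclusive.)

13

Sort by right endpoint; whenever an interval is uncovered, place a point at its right end.
By right end: [2,4]  [2,5]  [3,6]  [4,7]  [7,9]  [12,13]  [10,14]
[2,4] uncovered → point at 4; [7,9] uncovered → point at 9; [12,13] uncovered → point at 13.
Points: 4, 9, 13 (3 total).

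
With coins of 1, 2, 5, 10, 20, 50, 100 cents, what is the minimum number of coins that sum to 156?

156 − 1×100→56 − 1×50→6 − 1×5→1 − 1×1→0
Total coins = 1 + 1 + 1 + 1 = 4

4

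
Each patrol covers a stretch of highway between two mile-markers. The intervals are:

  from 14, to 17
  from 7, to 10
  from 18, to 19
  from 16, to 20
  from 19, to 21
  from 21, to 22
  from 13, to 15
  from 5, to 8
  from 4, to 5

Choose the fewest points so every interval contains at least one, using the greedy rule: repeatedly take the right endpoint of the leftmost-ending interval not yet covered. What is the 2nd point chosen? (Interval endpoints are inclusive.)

By right end: [4,5]  [5,8]  [7,10]  [13,15]  [14,17]  [18,19]  [16,20]  [19,21]  [21,22]
[4,5] uncovered → point at 5; [7,10] uncovered → point at 10; [13,15] uncovered → point at 15; [18,19] uncovered → point at 19; [21,22] uncovered → point at 22.
Points: 5, 10, 15, 19, 22 (5 total).

10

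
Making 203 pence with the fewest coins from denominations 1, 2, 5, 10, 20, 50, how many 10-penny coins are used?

203 − 4×50→3 − 1×2→1 − 1×1→0
Count of 10: 0

0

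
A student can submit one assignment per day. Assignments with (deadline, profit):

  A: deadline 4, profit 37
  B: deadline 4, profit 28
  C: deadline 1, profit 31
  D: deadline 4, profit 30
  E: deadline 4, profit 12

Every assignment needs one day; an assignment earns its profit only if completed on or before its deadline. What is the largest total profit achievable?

Profit order: A=37 C=31 D=30 B=28 E=12
Assign: A→slot 4, C→slot 1, D→slot 3, B→slot 2, E skipped.
Slots: [1:C] [2:B] [3:D] [4:A]
Profit = 31 + 28 + 30 + 37 = 126

126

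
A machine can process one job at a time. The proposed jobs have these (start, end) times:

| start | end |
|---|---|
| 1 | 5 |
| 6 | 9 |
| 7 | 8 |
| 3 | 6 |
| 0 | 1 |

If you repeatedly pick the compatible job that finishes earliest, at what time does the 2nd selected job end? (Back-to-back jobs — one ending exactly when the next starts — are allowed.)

By end time: (0,1), (1,5), (3,6), (7,8), (6,9).
Pick (0,1); next start ≥ 1 → (1,5); next start ≥ 5 → (7,8).
Selected: (0,1) (1,5) (7,8)

5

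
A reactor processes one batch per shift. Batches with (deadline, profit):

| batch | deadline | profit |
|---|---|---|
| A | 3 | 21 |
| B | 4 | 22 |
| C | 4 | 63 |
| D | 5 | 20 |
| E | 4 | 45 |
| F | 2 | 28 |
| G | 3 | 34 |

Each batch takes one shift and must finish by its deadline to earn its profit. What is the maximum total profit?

By profit: C(d4,63), E(d4,45), G(d3,34), F(d2,28), B(d4,22), A(d3,21), D(d5,20)
C→slot 4; E→slot 3; G→slot 2; F→slot 1; B skipped; A skipped; D→slot 5.
Profit = 28 + 34 + 45 + 63 + 20 = 190

190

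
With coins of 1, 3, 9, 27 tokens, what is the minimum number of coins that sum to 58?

Use the largest denomination that fits, subtract, and repeat.
58 = 2×27 + 1×3 + 1×1
Total coins = 2 + 1 + 1 = 4

4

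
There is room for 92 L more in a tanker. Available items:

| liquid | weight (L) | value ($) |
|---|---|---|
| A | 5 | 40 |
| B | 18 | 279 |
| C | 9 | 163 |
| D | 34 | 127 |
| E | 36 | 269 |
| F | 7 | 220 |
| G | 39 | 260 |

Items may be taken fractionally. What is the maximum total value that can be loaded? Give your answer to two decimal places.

1084.33

Greedy by value/weight ratio, highest first.
Ratios (sorted): F 31.43, C 18.11, B 15.50, A 8.00, E 7.47, G 6.67, D 3.74
take F (7 @ 220); take C (9 @ 163); take B (18 @ 279); take A (5 @ 40); take E (36 @ 269); take 17/39 of G → 113.33. Capacity used 92/92.
Total value = 1084.33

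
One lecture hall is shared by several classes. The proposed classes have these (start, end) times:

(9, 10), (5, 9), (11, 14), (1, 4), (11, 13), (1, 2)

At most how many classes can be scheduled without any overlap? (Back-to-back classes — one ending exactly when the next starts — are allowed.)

4

Sort by end time and greedily take each interval whose start is ≥ the last chosen end.
By end time: (1,2), (1,4), (5,9), (9,10), (11,13), (11,14).
Pick (1,2); next start ≥ 2 → (5,9); next start ≥ 9 → (9,10); next start ≥ 10 → (11,13).
Selected 4 classes.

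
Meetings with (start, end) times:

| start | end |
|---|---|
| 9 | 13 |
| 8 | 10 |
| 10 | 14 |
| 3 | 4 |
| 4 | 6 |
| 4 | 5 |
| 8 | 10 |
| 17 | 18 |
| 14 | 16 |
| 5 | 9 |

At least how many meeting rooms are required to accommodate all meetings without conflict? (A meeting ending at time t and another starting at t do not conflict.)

Count concurrent intervals with a sweep; the peak is the room count.
starts: [3, 4, 4, 5, 8, 8, 9, 10, 14, 17]
ends:   [4, 5, 6, 9, 10, 10, 13, 14, 16, 18]
s3→1 e4→0 s4→1 s4→2 e5→1 s5→2 e6→1 s8→2 s8→3  — peak 3.

3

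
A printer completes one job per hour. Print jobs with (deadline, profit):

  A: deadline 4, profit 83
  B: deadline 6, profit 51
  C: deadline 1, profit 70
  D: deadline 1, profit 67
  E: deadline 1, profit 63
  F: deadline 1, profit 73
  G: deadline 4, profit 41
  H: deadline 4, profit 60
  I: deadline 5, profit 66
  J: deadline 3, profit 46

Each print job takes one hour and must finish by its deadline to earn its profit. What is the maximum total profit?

Sort by profit descending; place each in the latest free slot ≤ its deadline.
Profit order: A=83 F=73 C=70 D=67 I=66 E=63 H=60 B=51 J=46 G=41
Assign: A→slot 4, F→slot 1, C skipped, D skipped, I→slot 5, E skipped, H→slot 3, B→slot 6, J→slot 2, G skipped.
Slots: [1:F] [2:J] [3:H] [4:A] [5:I] [6:B]
Profit = 73 + 46 + 60 + 83 + 66 + 51 = 379

379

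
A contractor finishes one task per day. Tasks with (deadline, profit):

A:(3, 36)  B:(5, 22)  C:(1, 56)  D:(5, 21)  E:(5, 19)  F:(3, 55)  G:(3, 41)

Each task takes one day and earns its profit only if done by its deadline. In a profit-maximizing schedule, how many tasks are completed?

Sort by profit descending; place each in the latest free slot ≤ its deadline.
By profit: C(d1,56), F(d3,55), G(d3,41), A(d3,36), B(d5,22), D(d5,21), E(d5,19)
C→slot 1; F→slot 3; G→slot 2; A skipped; B→slot 5; D→slot 4; E skipped.
5 of 7 scheduled.

5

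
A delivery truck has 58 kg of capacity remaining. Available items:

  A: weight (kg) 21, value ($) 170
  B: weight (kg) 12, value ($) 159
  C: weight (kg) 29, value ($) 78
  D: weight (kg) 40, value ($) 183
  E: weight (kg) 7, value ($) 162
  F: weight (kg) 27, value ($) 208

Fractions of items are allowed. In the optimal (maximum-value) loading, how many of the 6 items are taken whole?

3

Greedy by value/weight ratio, highest first.
Ratios (sorted): E 23.14, B 13.25, A 8.10, F 7.70, D 4.58, C 2.69
take E (7 @ 162); take B (12 @ 159); take A (21 @ 170); take 18/27 of F → 138.67. Capacity used 58/58.
3 item(s) taken whole; one partial (take 18/27 of F).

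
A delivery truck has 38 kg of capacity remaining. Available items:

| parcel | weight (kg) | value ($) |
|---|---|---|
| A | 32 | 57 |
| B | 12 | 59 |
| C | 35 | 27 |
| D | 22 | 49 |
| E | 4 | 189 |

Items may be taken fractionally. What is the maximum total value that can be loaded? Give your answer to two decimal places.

297.00

Sort by value per unit weight and fill in that order.
Ratios (sorted): E 47.25, B 4.92, D 2.23, A 1.78, C 0.77
take E (4 @ 189); take B (12 @ 59); take D (22 @ 49). Capacity used 38/38.
Total value = 297.00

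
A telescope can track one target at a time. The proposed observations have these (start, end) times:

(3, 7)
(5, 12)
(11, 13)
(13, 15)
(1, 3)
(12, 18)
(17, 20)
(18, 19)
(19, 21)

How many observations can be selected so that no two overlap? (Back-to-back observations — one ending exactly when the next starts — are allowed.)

6

Sort by end time and greedily take each interval whose start is ≥ the last chosen end.
Sorted by end: (1,3)  (3,7)  (5,12)  (11,13)  (13,15)  (12,18)  (18,19)  (17,20)  (19,21)
take (1,3); take (3,7); take (11,13); take (13,15); skip (12,18); take (18,19); take (19,21).
Selected 6 observations.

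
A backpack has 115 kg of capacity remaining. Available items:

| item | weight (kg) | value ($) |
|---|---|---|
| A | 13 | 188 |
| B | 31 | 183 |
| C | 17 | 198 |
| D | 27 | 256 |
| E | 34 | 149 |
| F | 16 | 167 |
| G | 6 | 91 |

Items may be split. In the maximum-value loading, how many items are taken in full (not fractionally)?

Order: G (91/6=15.17) > A (188/13=14.46) > C (198/17=11.65) > F (167/16=10.44) > D (256/27=9.48) > B (183/31=5.90) > E (149/34=4.38)
Fill: take G (6 @ 91) → take A (13 @ 188) → take C (17 @ 198) → take F (16 @ 167) → take D (27 @ 256) → take B (31 @ 183) → take 5/34 of E → 21.91; 115/115 used.
6 item(s) taken whole; one partial (take 5/34 of E).

6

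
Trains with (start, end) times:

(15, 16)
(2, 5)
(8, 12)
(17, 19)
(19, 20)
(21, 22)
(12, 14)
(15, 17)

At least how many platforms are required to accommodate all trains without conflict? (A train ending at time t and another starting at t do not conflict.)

Events (time:±→running): 2:+→1 5:-→0 8:+→1 12:-→0 12:+→1 14:-→0 15:+→1 15:+→2 … peak 2.

2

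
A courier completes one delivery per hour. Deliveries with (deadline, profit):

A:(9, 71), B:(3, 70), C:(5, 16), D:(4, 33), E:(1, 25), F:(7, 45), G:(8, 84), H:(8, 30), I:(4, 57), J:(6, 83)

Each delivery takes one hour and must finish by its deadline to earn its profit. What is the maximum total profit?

498

Profit order: G=84 J=83 A=71 B=70 I=57 F=45 D=33 H=30 E=25 C=16
Assign: G→slot 8, J→slot 6, A→slot 9, B→slot 3, I→slot 4, F→slot 7, D→slot 2, H→slot 5, E→slot 1, C skipped.
Slots: [1:E] [2:D] [3:B] [4:I] [5:H] [6:J] [7:F] [8:G] [9:A]
Profit = 25 + 33 + 70 + 57 + 30 + 83 + 45 + 84 + 71 = 498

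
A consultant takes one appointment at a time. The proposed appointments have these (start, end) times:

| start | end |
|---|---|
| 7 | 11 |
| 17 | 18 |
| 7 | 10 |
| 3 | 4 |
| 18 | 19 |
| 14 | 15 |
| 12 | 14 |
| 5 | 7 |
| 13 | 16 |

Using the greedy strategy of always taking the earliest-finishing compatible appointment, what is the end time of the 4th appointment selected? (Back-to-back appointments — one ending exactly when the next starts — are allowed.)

14

Greedy by earliest finish: after sorting by end time, pick each interval compatible with the last pick.
Sorted by end: (3,4)  (5,7)  (7,10)  (7,11)  (12,14)  (14,15)  (13,16)  (17,18)  (18,19)
take (3,4); take (5,7); take (7,10); take (12,14); take (14,15); take (17,18); take (18,19).
Selected: (3,4) (5,7) (7,10) (12,14) (14,15) (17,18) (18,19)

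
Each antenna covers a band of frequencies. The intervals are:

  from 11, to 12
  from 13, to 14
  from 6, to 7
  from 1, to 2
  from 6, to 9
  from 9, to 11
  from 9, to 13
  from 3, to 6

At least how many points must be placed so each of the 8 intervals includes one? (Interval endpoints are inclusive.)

Sort by right endpoint; whenever an interval is uncovered, place a point at its right end.
Sorted: [1,2] [3,6] [6,7] [6,9] [9,11] [11,12] [9,13] [13,14]
{[1,2]} hit by 2; {[3,6],[6,7],[6,9]} hit by 6; {[9,11],[11,12],[9,13]} hit by 11; {[13,14]} hit by 14.
Points: 2, 6, 11, 14 (4 total).

4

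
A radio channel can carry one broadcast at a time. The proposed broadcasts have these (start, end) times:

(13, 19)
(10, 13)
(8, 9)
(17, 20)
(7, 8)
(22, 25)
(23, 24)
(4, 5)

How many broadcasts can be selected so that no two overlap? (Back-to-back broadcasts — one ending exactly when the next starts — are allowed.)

Order by finish time; keep every interval that doesn't clash with the previous kept one.
Sorted by end: (4,5)  (7,8)  (8,9)  (10,13)  (13,19)  (17,20)  (23,24)  (22,25)
take (4,5); take (7,8); take (8,9); take (10,13); take (13,19); take (23,24).
Selected 6 broadcasts.

6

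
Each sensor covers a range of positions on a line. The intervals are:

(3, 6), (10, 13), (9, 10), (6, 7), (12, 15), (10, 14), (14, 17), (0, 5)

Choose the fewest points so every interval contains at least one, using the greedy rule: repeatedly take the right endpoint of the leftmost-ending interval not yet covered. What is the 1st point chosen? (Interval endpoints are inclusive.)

5

Sort by right endpoint; whenever an interval is uncovered, place a point at its right end.
Sorted: [0,5] [3,6] [6,7] [9,10] [10,13] [10,14] [12,15] [14,17]
{[0,5],[3,6]} hit by 5; {[6,7]} hit by 7; {[9,10],[10,13],[10,14]} hit by 10; {[12,15],[14,17]} hit by 15.
Points: 5, 7, 10, 15 (4 total).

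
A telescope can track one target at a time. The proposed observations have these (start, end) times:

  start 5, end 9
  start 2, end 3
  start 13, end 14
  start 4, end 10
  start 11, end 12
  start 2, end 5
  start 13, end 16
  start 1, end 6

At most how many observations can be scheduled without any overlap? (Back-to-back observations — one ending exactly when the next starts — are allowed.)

Sort by end time and greedily take each interval whose start is ≥ the last chosen end.
By end time: (2,3), (2,5), (1,6), (5,9), (4,10), (11,12), (13,14), (13,16).
Pick (2,3); next start ≥ 3 → (5,9); next start ≥ 9 → (11,12); next start ≥ 12 → (13,14).
Selected 4 observations.

4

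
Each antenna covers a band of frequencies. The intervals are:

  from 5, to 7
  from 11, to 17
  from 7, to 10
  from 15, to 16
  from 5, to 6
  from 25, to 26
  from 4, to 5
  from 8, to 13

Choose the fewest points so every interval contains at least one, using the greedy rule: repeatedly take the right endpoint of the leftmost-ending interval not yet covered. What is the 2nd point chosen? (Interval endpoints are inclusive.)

10

Sort by right endpoint; whenever an interval is uncovered, place a point at its right end.
By right end: [4,5]  [5,6]  [5,7]  [7,10]  [8,13]  [15,16]  [11,17]  [25,26]
[4,5] uncovered → point at 5; [7,10] uncovered → point at 10; [15,16] uncovered → point at 16; [25,26] uncovered → point at 26.
Points: 5, 10, 16, 26 (4 total).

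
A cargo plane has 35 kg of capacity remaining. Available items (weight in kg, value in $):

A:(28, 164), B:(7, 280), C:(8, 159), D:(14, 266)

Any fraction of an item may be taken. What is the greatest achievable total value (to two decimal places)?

Order: B (280/7=40.00) > C (159/8=19.88) > D (266/14=19.00) > A (164/28=5.86)
Fill: take B (7 @ 280) → take C (8 @ 159) → take D (14 @ 266) → take 6/28 of A → 35.14; 35/35 used.
Total value = 740.14

740.14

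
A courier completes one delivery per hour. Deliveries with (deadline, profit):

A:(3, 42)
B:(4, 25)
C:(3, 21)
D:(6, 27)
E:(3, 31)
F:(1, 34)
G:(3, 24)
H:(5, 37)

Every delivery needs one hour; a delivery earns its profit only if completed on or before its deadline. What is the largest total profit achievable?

Take jobs in profit order; each goes to the latest open slot no later than its deadline.
By profit: A(d3,42), H(d5,37), F(d1,34), E(d3,31), D(d6,27), B(d4,25), G(d3,24), C(d3,21)
A→slot 3; H→slot 5; F→slot 1; E→slot 2; D→slot 6; B→slot 4; G skipped; C skipped.
Profit = 34 + 31 + 42 + 25 + 37 + 27 = 196

196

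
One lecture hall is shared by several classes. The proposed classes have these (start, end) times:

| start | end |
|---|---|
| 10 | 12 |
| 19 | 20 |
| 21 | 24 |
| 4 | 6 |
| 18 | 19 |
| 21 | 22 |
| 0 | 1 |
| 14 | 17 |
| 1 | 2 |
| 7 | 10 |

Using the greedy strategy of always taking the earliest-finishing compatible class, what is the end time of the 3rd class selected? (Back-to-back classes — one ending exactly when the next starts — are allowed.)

Greedy by earliest finish: after sorting by end time, pick each interval compatible with the last pick.
By end time: (0,1), (1,2), (4,6), (7,10), (10,12), (14,17), (18,19), (19,20), (21,22), (21,24).
Pick (0,1); next start ≥ 1 → (1,2); next start ≥ 2 → (4,6); next start ≥ 6 → (7,10); next start ≥ 10 → (10,12); next start ≥ 12 → (14,17); next start ≥ 17 → (18,19); next start ≥ 19 → (19,20); next start ≥ 20 → (21,22).
Selected: (0,1) (1,2) (4,6) (7,10) (10,12) (14,17) (18,19) (19,20) (21,22)

6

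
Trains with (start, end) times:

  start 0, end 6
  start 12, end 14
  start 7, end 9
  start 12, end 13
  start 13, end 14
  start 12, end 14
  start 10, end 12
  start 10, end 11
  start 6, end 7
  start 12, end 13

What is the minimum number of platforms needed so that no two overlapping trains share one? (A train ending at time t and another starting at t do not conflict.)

starts: [0, 6, 7, 10, 10, 12, 12, 12, 12, 13]
ends:   [6, 7, 9, 11, 12, 13, 13, 14, 14, 14]
s0→1 e6→0 s6→1 e7→0 s7→1 e9→0 s10→1 s10→2 e11→1 e12→0 s12→1 s12→2 s12→3 s12→4  — peak 4.

4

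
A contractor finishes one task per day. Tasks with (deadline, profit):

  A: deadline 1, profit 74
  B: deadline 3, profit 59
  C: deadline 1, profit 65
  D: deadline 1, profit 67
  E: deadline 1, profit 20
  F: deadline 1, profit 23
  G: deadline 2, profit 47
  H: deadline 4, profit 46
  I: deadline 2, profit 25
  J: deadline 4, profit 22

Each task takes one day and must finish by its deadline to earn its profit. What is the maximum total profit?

226

Sort by profit descending; place each in the latest free slot ≤ its deadline.
By profit: A(d1,74), D(d1,67), C(d1,65), B(d3,59), G(d2,47), H(d4,46), I(d2,25), F(d1,23), J(d4,22), E(d1,20)
A→slot 1; D skipped; C skipped; B→slot 3; G→slot 2; H→slot 4; I skipped; F skipped; J skipped; E skipped.
Profit = 74 + 47 + 59 + 46 = 226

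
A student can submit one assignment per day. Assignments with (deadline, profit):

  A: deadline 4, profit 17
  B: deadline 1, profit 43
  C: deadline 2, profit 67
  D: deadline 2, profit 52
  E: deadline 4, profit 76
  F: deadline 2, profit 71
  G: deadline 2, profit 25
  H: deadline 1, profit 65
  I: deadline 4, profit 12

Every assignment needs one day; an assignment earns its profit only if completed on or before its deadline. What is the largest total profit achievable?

Take jobs in profit order; each goes to the latest open slot no later than its deadline.
Profit order: E=76 F=71 C=67 H=65 D=52 B=43 G=25 A=17 I=12
Assign: E→slot 4, F→slot 2, C→slot 1, H skipped, D skipped, B skipped, G skipped, A→slot 3, I skipped.
Slots: [1:C] [2:F] [3:A] [4:E]
Profit = 67 + 71 + 17 + 76 = 231

231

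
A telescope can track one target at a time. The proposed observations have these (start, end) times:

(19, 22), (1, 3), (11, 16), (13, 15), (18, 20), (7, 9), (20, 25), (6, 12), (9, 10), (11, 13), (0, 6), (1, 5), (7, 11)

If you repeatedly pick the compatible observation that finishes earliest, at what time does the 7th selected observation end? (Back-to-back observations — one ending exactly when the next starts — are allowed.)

25

By end time: (1,3), (1,5), (0,6), (7,9), (9,10), (7,11), (6,12), (11,13), (13,15), (11,16), (18,20), (19,22), (20,25).
Pick (1,3); next start ≥ 3 → (7,9); next start ≥ 9 → (9,10); next start ≥ 10 → (11,13); next start ≥ 13 → (13,15); next start ≥ 15 → (18,20); next start ≥ 20 → (20,25).
Selected: (1,3) (7,9) (9,10) (11,13) (13,15) (18,20) (20,25)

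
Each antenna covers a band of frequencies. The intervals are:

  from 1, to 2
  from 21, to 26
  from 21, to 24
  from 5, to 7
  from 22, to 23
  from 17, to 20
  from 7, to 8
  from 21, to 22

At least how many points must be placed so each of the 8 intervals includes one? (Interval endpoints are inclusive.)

Process intervals by earliest right end; each time one isn't hit yet, stab at its right endpoint.
Sorted: [1,2] [5,7] [7,8] [17,20] [21,22] [22,23] [21,24] [21,26]
{[1,2]} hit by 2; {[5,7],[7,8]} hit by 7; {[17,20]} hit by 20; {[21,22],[22,23],[21,24],[21,26]} hit by 22.
Points: 2, 7, 20, 22 (4 total).

4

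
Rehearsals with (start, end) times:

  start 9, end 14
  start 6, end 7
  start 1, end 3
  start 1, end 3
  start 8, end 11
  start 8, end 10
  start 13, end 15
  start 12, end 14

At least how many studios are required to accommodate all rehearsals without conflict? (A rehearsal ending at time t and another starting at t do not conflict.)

3

Count concurrent intervals with a sweep; the peak is the room count.
starts: [1, 1, 6, 8, 8, 9, 12, 13]
ends:   [3, 3, 7, 10, 11, 14, 14, 15]
s1→1 s1→2 e3→1 e3→0 s6→1 e7→0 s8→1 s8→2 s9→3  — peak 3.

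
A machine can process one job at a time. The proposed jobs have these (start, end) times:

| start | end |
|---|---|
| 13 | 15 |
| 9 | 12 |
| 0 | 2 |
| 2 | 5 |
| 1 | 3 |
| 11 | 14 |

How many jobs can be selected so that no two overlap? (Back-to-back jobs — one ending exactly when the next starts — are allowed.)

Order by finish time; keep every interval that doesn't clash with the previous kept one.
By end time: (0,2), (1,3), (2,5), (9,12), (11,14), (13,15).
Pick (0,2); next start ≥ 2 → (2,5); next start ≥ 5 → (9,12); next start ≥ 12 → (13,15).
Selected 4 jobs.

4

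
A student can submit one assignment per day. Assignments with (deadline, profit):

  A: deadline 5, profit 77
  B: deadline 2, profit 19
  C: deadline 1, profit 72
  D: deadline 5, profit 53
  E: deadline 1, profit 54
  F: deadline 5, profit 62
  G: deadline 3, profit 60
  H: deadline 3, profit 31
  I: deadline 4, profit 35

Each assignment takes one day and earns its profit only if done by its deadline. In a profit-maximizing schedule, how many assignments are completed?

5

By profit: A(d5,77), C(d1,72), F(d5,62), G(d3,60), E(d1,54), D(d5,53), I(d4,35), H(d3,31), B(d2,19)
A→slot 5; C→slot 1; F→slot 4; G→slot 3; E skipped; D→slot 2; I skipped; H skipped; B skipped.
5 of 9 scheduled.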